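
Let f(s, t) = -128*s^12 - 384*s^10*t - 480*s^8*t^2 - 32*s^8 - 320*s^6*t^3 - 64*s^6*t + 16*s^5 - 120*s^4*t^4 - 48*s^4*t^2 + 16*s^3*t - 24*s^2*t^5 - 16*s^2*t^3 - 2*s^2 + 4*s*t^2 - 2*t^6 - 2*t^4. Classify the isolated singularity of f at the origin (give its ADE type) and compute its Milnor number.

Type A_{5}, Milnor number mu = 5.

The Hessian of f at 0 has rank 1. Corank 1: A-series; mu = 5 gives A_5.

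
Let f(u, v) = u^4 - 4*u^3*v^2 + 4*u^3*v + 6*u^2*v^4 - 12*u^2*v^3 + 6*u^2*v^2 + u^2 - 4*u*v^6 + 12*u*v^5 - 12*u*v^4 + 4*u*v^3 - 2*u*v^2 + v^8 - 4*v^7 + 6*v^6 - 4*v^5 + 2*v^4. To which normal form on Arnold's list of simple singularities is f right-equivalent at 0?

The Hessian of f at 0 has rank 1. Corank 1: A-series; mu = 3 gives A_3.

A_3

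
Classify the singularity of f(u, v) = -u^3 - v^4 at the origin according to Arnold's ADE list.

E_6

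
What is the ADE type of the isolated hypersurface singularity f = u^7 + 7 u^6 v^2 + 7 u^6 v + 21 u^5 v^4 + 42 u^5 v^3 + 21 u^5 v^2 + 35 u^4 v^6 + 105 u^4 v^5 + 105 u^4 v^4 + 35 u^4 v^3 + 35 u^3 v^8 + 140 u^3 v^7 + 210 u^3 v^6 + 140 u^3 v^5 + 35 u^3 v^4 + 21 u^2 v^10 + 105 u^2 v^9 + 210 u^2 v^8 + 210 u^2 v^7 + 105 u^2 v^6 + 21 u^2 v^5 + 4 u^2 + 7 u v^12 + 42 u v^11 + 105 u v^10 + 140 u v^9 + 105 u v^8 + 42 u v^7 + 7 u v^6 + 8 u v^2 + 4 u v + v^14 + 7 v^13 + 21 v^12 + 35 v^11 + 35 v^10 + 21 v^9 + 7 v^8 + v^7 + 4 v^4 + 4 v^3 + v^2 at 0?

A_6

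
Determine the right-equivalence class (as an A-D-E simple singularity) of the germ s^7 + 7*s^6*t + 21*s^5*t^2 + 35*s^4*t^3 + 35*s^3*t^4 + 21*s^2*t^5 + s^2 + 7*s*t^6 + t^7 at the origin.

The Hessian of f at 0 has rank 1. Corank 1: A-series; mu = 6 gives A_6.

A_{6}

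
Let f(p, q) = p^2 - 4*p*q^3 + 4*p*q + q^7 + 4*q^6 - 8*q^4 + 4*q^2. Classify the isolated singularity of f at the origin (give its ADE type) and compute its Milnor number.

Type A_6, Milnor number mu = 6.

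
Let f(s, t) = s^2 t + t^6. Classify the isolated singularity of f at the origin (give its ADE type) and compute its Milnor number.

The Hessian of f at 0 has rank 0. Corank 2; j^3 = s^2*t has shape L^2 M (L != M), so D-series; mu = 7 gives D_7.

Type D_7, Milnor number mu = 7.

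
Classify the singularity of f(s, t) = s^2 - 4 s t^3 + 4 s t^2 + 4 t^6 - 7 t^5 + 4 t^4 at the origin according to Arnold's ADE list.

A_{4}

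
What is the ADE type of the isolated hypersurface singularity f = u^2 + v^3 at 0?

A2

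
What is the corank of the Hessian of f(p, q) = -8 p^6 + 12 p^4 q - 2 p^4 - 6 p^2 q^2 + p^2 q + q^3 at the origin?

Hessian at 0 has rank 0.

2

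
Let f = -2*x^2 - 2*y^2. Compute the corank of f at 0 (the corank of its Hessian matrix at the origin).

0

Hessian at 0 has rank 2.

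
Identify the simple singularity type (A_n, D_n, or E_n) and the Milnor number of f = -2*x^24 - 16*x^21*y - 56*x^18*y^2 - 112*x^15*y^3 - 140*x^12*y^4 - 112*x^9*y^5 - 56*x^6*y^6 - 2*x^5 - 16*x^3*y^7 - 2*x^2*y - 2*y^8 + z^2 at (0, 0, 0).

The Hessian of f at 0 has rank 1. Corank 2; j^3 = -2*x^2*y has shape L^2 M (L != M), so D-series; mu = 9 gives D_9.

Type D_9, Milnor number mu = 9.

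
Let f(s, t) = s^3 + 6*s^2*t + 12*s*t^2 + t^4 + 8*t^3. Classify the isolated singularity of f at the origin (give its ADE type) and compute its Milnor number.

The Hessian of f at 0 has rank 0. Corank 2; j^3 = (s + 2*t)^3 is a perfect cube, so E-series; the 4-jet and mu = 6 give E_6.

Type E_{6}, Milnor number mu = 6.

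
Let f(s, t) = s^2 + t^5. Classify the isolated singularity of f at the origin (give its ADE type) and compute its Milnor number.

The Hessian of f at 0 is [[2, 0], [0, 0]] with rank 1, so corank 1. A Groebner basis of the Jacobian ideal J(f) in C{s,t} is {t^4, s}; counting standard monomials gives mu = 4. Corank 1: A-series; mu = 4 gives A_4.

Type A4, Milnor number mu = 4.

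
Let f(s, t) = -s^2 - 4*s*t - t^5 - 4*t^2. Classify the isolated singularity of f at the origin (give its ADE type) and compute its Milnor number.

Type A_4, Milnor number mu = 4.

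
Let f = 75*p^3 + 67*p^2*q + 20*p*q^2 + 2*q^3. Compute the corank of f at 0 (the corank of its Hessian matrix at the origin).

The Hessian at 0 is [[0, 0], [0, 0]] of rank 0; hence corank 2.

2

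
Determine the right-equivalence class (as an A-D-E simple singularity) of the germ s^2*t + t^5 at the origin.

D_{6}

The Hessian of f at 0 has rank 0. Corank 2; j^3 = s^2*t has shape L^2 M (L != M), so D-series; mu = 6 gives D_6.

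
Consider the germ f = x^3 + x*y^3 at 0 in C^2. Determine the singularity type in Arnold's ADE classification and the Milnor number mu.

Type E7, Milnor number mu = 7.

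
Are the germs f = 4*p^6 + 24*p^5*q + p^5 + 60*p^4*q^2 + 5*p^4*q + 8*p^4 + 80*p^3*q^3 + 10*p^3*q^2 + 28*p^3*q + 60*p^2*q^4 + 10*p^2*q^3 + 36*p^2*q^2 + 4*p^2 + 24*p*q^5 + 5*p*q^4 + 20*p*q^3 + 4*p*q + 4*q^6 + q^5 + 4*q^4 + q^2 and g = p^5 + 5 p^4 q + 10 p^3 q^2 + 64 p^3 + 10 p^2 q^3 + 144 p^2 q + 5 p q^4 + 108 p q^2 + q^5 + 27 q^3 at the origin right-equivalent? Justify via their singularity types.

The Hessian of f at 0 has rank 1. Corank 1: A-series; mu = 4 gives A_4. The Hessian of g at 0 has rank 0. Corank 2; j^3 = (4*p + 3*q)^3 is a perfect cube, so E-series; the 5-jet and mu = 8 give E_8. f is A_4 but g is E_8, hence not right-equivalent.

No.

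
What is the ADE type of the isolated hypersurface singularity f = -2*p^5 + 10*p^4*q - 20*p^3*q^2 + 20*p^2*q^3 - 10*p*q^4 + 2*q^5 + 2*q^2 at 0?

The Hessian of f at 0 is [[0, 0], [0, 4]] with rank 1, so corank 1. A Groebner basis of the Jacobian ideal J(f) in C{p,q} is {p^4, q}; counting standard monomials gives mu = 4. Corank 1: A-series; mu = 4 gives A_4.

A_{4}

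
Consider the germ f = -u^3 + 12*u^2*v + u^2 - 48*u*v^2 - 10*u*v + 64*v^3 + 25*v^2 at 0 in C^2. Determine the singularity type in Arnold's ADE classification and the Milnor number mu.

Type A2, Milnor number mu = 2.

The Hessian of f at 0 is [[2, -10], [-10, 50]] with rank 1, so corank 1. A Groebner basis of the Jacobian ideal J(f) in C{u,v} is {v^2, u - 5*v}; counting standard monomials gives mu = 2. Corank 1: A-series; mu = 2 gives A_2.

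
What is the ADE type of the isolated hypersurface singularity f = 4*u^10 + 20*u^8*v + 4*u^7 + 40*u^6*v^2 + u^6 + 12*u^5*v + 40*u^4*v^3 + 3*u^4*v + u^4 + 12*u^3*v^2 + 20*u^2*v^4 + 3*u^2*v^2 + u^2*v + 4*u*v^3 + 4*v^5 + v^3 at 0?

D_4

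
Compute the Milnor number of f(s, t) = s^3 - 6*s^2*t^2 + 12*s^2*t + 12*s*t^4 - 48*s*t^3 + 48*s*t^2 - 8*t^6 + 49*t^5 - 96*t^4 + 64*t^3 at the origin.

The Hessian of f at 0 has rank 0. Corank 2; j^3 = (s + 4*t)^3 is a perfect cube, so E-series; the 5-jet and mu = 8 give E_8.

8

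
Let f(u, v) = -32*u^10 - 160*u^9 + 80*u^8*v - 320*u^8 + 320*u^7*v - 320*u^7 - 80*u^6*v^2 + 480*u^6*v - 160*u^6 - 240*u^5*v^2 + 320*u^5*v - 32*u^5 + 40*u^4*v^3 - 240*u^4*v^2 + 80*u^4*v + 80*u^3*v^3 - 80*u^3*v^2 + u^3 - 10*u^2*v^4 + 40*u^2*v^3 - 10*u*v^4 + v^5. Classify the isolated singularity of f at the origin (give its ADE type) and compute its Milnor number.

Type E_8, Milnor number mu = 8.

The Hessian of f at 0 has rank 0. Corank 2; j^3 = u^3 is a perfect cube, so E-series; the 5-jet and mu = 8 give E_8.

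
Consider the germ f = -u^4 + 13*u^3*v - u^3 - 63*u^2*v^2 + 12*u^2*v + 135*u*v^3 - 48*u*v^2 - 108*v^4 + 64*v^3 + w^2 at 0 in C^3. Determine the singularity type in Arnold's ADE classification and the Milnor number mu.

Type E7, Milnor number mu = 7.

The Hessian of f at 0 has rank 1. Corank 2; j^3 = -(u - 4*v)^3 is a perfect cube, so E-series; the 4-jet and mu = 7 give E_7.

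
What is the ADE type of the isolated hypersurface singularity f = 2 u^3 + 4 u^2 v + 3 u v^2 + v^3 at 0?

D_{4}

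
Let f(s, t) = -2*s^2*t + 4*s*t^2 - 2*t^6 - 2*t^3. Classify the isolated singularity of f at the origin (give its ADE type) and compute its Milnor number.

Type D_{7}, Milnor number mu = 7.

The Hessian of f at 0 is [[0, 0], [0, 0]] with rank 0, so corank 2. A Groebner basis of the Jacobian ideal J(f) in C{s,t} is {s^2/6 + t^5 - t^2/6, s^3 - t^3, s*t - t^2}; counting standard monomials gives mu = 7. Corank 2; j^3 = -2*t*(s - t)^2 has shape L^2 M (L != M), so D-series; mu = 7 gives D_7.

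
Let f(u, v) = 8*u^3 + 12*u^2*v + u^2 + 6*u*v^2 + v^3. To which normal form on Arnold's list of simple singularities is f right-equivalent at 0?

A2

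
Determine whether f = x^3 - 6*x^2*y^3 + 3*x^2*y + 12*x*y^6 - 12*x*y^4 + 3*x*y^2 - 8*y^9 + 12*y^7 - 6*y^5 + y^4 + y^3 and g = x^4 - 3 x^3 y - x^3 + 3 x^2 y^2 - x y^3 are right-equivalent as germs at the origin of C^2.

The Hessian of f at 0 is [[0, 0], [0, 0]] with rank 0, so corank 2. A Groebner basis of the Jacobian ideal J(f) in C{x,y} is {y^3, x^2 + 2*x*y + y^2}; counting standard monomials gives mu = 6. Corank 2; j^3 = (x + y)^3 is a perfect cube, so E-series; the 4-jet and mu = 6 give E_6. The Hessian of g at 0 is [[0, 0], [0, 0]] with rank 0, so corank 2. A Groebner basis of the Jacobian ideal J(g) in C{x,y} is {3*x^2 + y^4 + y^3, x^3, x^2*y - x^2 - y^3/3, -2*x^2 + x*y^2 - 2*y^3/3}; counting standard monomials gives mu = 7. Corank 2; j^3 = -x^3 is a perfect cube, so E-series; the 4-jet and mu = 7 give E_7. f is E_6 but g is E_7, hence not right-equivalent.

No.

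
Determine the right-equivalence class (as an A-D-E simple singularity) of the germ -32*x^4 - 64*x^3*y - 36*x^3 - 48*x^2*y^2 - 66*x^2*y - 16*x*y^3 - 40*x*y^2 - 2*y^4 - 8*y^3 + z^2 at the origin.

D_{5}

The Hessian of f at 0 is [[0, 0, 0], [0, 0, 0], [0, 0, 2]] with rank 1, so corank 2. A Groebner basis of the Jacobian ideal J(f) in C{x,y,z} is {x*y^2 + 27*x*y/4 + 9*y^2/2, -81*x*y/8 + y^3 - 27*y^2/4, x^2 + 7*x*y/6 + y^2/3, z}; counting standard monomials gives mu = 5. Corank 2; j^3 = -2*(2*x + y)*(3*x + 2*y)^2 has shape L^2 M (L != M), so D-series; mu = 5 gives D_5.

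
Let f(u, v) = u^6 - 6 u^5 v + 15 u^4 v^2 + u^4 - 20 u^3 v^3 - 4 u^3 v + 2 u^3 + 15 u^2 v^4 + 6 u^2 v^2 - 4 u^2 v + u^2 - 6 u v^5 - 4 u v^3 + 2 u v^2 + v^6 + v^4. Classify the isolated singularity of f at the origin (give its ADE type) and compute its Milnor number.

Type A_5, Milnor number mu = 5.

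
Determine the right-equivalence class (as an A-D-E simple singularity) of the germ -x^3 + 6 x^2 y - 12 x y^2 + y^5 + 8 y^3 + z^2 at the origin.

The Hessian of f at 0 has rank 1. Corank 2; j^3 = -(x - 2*y)^3 is a perfect cube, so E-series; the 5-jet and mu = 8 give E_8.

E_{8}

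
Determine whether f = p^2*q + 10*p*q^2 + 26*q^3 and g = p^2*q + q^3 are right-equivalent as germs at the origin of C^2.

Yes.

The Hessian of f at 0 has rank 0. Corank 2; j^3 = q*(p^2 + 10*p*q + 26*q^2) splits into three distinct lines over C (the quadratic factor has nonzero discriminant), so D_4. The Hessian of g at 0 has rank 0. Corank 2; j^3 = q*(p^2 + q^2) splits into three distinct lines over C (the quadratic factor has nonzero discriminant), so D_4. Both have type D_4, hence right-equivalent.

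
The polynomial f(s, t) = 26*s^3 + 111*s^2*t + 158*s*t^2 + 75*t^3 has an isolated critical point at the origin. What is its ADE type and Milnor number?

Type D_{4}, Milnor number mu = 4.

The Hessian of f at 0 is [[0, 0], [0, 0]] with rank 0, so corank 2. A Groebner basis of the Jacobian ideal J(f) in C{s,t} is {t^3, s^2 - 11*t^2/3, s*t + 2*t^2}; counting standard monomials gives mu = 4. Corank 2; j^3 = (2*s + 3*t)*(13*s^2 + 36*s*t + 25*t^2) splits into three distinct lines over C (the quadratic factor has nonzero discriminant), so D_4.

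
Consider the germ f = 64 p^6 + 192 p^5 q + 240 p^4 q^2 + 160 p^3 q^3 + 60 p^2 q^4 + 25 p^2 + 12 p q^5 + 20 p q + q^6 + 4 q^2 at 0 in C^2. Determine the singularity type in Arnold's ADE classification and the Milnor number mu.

The Hessian of f at 0 has rank 1. Corank 1: A-series; mu = 5 gives A_5.

Type A_{5}, Milnor number mu = 5.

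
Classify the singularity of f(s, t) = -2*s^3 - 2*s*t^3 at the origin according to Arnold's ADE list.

The Hessian of f at 0 has rank 0. Corank 2; j^3 = -2*s^3 is a perfect cube, so E-series; the 4-jet and mu = 7 give E_7.

E_{7}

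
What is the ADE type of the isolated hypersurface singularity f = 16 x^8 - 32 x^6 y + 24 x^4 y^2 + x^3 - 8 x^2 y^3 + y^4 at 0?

The Hessian of f at 0 has rank 0. Corank 2; j^3 = x^3 is a perfect cube, so E-series; the 4-jet and mu = 6 give E_6.

E_{6}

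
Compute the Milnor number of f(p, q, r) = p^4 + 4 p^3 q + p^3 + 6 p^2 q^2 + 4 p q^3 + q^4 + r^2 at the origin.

6

The Hessian of f at 0 has rank 1. Corank 2; j^3 = p^3 is a perfect cube, so E-series; the 4-jet and mu = 6 give E_6.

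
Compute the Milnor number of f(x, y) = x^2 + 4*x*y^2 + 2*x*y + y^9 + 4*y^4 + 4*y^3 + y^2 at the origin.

8

The Hessian of f at 0 has rank 1. Corank 1: A-series; mu = 8 gives A_8.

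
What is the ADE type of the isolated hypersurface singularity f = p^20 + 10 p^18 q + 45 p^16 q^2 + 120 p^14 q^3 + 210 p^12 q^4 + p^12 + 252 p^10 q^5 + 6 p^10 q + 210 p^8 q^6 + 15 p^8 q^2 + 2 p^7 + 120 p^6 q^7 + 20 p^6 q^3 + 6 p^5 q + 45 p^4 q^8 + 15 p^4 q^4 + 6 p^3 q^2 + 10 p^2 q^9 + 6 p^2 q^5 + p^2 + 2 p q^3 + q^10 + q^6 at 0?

The Hessian of f at 0 has rank 1. Corank 1: A-series; mu = 9 gives A_9.

A9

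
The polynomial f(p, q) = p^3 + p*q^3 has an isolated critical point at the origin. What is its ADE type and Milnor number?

Type E_{7}, Milnor number mu = 7.

The Hessian of f at 0 is [[0, 0], [0, 0]] with rank 0, so corank 2. A Groebner basis of the Jacobian ideal J(f) in C{p,q} is {p^3, p*q^2, 3*p^2 + q^3}; counting standard monomials gives mu = 7. Corank 2; j^3 = p^3 is a perfect cube, so E-series; the 4-jet and mu = 7 give E_7.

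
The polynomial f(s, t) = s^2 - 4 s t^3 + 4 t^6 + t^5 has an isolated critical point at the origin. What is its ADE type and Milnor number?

Type A_{4}, Milnor number mu = 4.

The Hessian of f at 0 is [[2, 0], [0, 0]] with rank 1, so corank 1. A Groebner basis of the Jacobian ideal J(f) in C{s,t} is {-s/2 + t^3, s^2, s*t}; counting standard monomials gives mu = 4. Corank 1: A-series; mu = 4 gives A_4.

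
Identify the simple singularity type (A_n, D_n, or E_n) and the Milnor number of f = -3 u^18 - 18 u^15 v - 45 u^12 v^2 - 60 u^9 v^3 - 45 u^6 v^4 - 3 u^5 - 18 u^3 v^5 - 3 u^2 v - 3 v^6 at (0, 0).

Type D_7, Milnor number mu = 7.

The Hessian of f at 0 has rank 0. Corank 2; j^3 = -3*u^2*v has shape L^2 M (L != M), so D-series; mu = 7 gives D_7.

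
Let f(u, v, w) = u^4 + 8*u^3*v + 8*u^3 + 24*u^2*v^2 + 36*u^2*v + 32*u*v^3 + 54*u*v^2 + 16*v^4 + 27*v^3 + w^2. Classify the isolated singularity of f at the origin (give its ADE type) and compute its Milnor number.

Type E6, Milnor number mu = 6.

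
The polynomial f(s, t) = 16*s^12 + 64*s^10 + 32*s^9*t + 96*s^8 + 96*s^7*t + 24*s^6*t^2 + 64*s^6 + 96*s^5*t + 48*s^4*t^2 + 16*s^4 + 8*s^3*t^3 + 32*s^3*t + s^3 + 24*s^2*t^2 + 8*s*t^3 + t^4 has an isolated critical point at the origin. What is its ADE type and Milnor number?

The Hessian of f at 0 is [[0, 0], [0, 0]] with rank 0, so corank 2. A Groebner basis of the Jacobian ideal J(f) in C{s,t} is {t^4, s*t^2 + t^3/6, s^2}; counting standard monomials gives mu = 6. Corank 2; j^3 = s^3 is a perfect cube, so E-series; the 4-jet and mu = 6 give E_6.

Type E_6, Milnor number mu = 6.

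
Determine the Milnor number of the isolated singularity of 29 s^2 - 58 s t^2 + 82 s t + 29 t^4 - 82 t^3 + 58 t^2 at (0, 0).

1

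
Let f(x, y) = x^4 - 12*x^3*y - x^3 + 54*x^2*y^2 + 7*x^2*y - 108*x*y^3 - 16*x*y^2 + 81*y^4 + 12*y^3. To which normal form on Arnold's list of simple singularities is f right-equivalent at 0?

The Hessian of f at 0 has rank 0. Corank 2; j^3 = -(x - 3*y)*(x - 2*y)^2 has shape L^2 M (L != M), so D-series; mu = 5 gives D_5.

D_{5}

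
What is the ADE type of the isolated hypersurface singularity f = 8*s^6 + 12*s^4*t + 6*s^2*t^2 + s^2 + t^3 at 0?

A_2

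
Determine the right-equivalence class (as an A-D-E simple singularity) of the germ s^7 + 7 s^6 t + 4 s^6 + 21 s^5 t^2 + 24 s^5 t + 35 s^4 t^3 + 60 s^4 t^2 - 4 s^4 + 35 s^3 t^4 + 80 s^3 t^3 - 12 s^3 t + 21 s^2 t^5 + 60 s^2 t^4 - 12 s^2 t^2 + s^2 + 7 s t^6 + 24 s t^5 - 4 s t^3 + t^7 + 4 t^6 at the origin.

The Hessian of f at 0 is [[2, 0], [0, 0]] with rank 1, so corank 1. A Groebner basis of the Jacobian ideal J(f) in C{s,t} is {-s*t/2 + t^4, s*t^2 - s/6 + t^3/3, s^2}; counting standard monomials gives mu = 6. Corank 1: A-series; mu = 6 gives A_6.

A_{6}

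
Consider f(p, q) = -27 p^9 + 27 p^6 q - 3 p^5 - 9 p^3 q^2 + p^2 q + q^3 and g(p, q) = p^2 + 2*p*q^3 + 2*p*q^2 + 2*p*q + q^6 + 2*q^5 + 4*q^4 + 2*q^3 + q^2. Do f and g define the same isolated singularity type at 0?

The Hessian of f at 0 has rank 0. Corank 2; j^3 = q*(p^2 + q^2) splits into three distinct lines over C (the quadratic factor has nonzero discriminant), so D_4. The Hessian of g at 0 has rank 1. Corank 1: A-series; mu = 3 gives A_3. f is D_4 but g is A_3, hence not right-equivalent.

No.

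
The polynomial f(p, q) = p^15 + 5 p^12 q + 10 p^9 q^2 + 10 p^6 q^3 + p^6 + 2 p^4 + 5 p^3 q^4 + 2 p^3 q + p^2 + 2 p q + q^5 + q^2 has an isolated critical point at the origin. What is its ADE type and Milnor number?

Type A_4, Milnor number mu = 4.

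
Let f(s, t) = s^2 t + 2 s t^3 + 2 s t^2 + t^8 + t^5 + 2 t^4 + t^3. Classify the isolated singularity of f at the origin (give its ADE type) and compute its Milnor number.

Type D_9, Milnor number mu = 9.

The Hessian of f at 0 has rank 0. Corank 2; j^3 = t*(s + t)^2 has shape L^2 M (L != M), so D-series; mu = 9 gives D_9.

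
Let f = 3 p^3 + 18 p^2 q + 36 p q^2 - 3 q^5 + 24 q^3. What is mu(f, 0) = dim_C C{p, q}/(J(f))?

8

The Hessian of f at 0 is [[0, 0], [0, 0]] with rank 0, so corank 2. A Groebner basis of the Jacobian ideal J(f) in C{p,q} is {q^4, p^2 + 4*p*q + 4*q^2}; counting standard monomials gives mu = 8. Corank 2; j^3 = 3*(p + 2*q)^3 is a perfect cube, so E-series; the 5-jet and mu = 8 give E_8.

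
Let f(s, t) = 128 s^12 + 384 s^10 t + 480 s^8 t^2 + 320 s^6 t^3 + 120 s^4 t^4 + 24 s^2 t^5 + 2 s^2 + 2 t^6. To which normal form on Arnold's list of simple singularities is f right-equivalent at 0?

The Hessian of f at 0 is [[4, 0], [0, 0]] with rank 1, so corank 1. A Groebner basis of the Jacobian ideal J(f) in C{s,t} is {t^5, s}; counting standard monomials gives mu = 5. Corank 1: A-series; mu = 5 gives A_5.

A_{5}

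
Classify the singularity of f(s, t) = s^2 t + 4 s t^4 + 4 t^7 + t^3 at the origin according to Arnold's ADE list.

D4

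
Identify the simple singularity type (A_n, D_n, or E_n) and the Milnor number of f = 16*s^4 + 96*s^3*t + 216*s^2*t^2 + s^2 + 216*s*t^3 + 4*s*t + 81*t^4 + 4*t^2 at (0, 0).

The Hessian of f at 0 is [[2, 4], [4, 8]] with rank 1, so corank 1. A Groebner basis of the Jacobian ideal J(f) in C{s,t} is {t^3, s + 2*t}; counting standard monomials gives mu = 3. Corank 1: A-series; mu = 3 gives A_3.

Type A_{3}, Milnor number mu = 3.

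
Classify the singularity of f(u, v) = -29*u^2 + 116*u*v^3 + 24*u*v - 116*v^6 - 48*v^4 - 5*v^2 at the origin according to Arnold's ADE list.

A_{1}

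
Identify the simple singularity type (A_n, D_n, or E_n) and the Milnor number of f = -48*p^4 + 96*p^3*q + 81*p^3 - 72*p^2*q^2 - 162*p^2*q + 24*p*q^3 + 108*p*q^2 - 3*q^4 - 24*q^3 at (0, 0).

Type E_6, Milnor number mu = 6.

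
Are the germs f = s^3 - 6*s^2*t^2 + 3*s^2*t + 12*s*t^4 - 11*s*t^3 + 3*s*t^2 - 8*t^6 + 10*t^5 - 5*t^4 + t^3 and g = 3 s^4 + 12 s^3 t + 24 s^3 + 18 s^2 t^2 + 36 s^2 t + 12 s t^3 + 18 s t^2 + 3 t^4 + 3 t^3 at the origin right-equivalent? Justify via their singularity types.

The Hessian of f at 0 is [[0, 0], [0, 0]] with rank 0, so corank 2. A Groebner basis of the Jacobian ideal J(f) in C{s,t} is {-s^2/4 - s*t/2 + t^4 - t^3/12 - t^2/4, s^3 - 7*s^2/4 - 7*s*t/2 + 5*t^3/12 - 7*t^2/4, s^2*t + 13*s^2/12 + 13*s*t/6 - 23*t^3/36 + 13*t^2/12, -s^2/2 + s*t^2 - s*t + 5*t^3/6 - t^2/2}; counting standard monomials gives mu = 7. Corank 2; j^3 = (s + t)^3 is a perfect cube, so E-series; the 4-jet and mu = 7 give E_7. The Hessian of g at 0 is [[0, 0], [0, 0]] with rank 0, so corank 2. A Groebner basis of the Jacobian ideal J(g) in C{s,t} is {t^4, s*t^2 + 2*t^3/3, s^2 + s*t + t^2/4}; counting standard monomials gives mu = 6. Corank 2; j^3 = 3*(2*s + t)^3 is a perfect cube, so E-series; the 4-jet and mu = 6 give E_6. f is E_7 but g is E_6, hence not right-equivalent.

No.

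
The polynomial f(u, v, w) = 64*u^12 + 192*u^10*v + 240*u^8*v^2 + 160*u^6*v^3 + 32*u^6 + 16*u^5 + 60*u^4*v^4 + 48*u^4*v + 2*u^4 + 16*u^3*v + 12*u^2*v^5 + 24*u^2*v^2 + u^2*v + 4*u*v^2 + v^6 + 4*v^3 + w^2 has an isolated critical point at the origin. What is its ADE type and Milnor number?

The Hessian of f at 0 is [[0, 0, 0], [0, 0, 0], [0, 0, 2]] with rank 1, so corank 2. A Groebner basis of the Jacobian ideal J(f) in C{u,v,w} is {10*u^2/1533 + 14333*u*v/392448 + v^4 + 4093*v^3/24528 + 3071*v^2/65408, u^3 + 128*u^2/511 + 1027*u*v/2044 + 4*v^3/511 + 3*v^2/1022, u^2*v + u*v/4 + v^2/2, -32*u^2/1533 + u*v^2 - 4093*u*v/24528 + 1021*v^3/1533 - 1023*v^2/4088, w}; counting standard monomials gives mu = 7. Corank 2; j^3 = v*(u + 2*v)^2 has shape L^2 M (L != M), so D-series; mu = 7 gives D_7.

Type D7, Milnor number mu = 7.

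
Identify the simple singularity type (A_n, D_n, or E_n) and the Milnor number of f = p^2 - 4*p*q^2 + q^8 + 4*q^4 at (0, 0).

The Hessian of f at 0 has rank 1. Corank 1: A-series; mu = 7 gives A_7.

Type A_7, Milnor number mu = 7.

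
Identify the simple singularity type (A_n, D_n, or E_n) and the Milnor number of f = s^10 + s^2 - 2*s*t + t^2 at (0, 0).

The Hessian of f at 0 has rank 1. Corank 1: A-series; mu = 9 gives A_9.

Type A9, Milnor number mu = 9.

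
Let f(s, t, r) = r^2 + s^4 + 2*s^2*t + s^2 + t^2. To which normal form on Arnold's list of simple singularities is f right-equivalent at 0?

The Hessian of f at 0 is [[2, 0, 0], [0, 2, 0], [0, 0, 2]] with rank 3, so corank 0. A Groebner basis of the Jacobian ideal J(f) in C{s,t,r} is {s, t, r}; counting standard monomials gives mu = 1. Corank 0: nondegenerate Morse point, so A_1.

A_1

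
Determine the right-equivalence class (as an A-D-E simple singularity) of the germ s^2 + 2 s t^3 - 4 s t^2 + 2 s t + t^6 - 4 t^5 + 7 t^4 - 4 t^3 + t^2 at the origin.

A3

The Hessian of f at 0 has rank 1. Corank 1: A-series; mu = 3 gives A_3.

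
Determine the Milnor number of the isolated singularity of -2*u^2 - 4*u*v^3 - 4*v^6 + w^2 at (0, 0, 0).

5

The Hessian of f at 0 has rank 2. Corank 1: A-series; mu = 5 gives A_5.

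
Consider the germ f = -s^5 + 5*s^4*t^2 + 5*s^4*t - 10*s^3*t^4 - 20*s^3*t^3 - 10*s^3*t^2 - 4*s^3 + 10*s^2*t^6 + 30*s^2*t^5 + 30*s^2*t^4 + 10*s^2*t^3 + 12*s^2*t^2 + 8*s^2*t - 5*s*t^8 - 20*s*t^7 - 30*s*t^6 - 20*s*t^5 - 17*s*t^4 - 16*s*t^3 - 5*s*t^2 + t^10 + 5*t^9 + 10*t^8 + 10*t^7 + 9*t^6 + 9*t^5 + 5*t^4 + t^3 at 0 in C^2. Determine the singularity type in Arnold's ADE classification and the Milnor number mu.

The Hessian of f at 0 has rank 0. Corank 2; j^3 = -(s - t)*(2*s - t)^2 has shape L^2 M (L != M), so D-series; mu = 6 gives D_6.

Type D6, Milnor number mu = 6.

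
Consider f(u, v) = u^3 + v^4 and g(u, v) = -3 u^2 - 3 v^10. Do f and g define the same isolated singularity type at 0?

No.

The Hessian of f at 0 is [[0, 0], [0, 0]] with rank 0, so corank 2. A Groebner basis of the Jacobian ideal J(f) in C{u,v} is {v^3, u^2}; counting standard monomials gives mu = 6. Corank 2; j^3 = u^3 is a perfect cube, so E-series; the 4-jet and mu = 6 give E_6. The Hessian of g at 0 is [[-6, 0], [0, 0]] with rank 1, so corank 1. A Groebner basis of the Jacobian ideal J(g) in C{u,v} is {v^9, u}; counting standard monomials gives mu = 9. Corank 1: A-series; mu = 9 gives A_9. f is E_6 but g is A_9, hence not right-equivalent.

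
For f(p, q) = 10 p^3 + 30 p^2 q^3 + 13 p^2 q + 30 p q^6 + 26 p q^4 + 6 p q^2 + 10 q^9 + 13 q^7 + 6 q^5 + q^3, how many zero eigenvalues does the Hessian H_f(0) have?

Hessian at 0 has rank 0.

2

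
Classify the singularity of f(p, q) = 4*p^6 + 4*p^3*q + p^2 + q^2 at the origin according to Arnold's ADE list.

A1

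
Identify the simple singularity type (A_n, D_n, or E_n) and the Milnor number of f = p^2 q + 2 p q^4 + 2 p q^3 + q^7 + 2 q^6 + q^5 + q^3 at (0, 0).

The Hessian of f at 0 has rank 0. Corank 2; j^3 = q*(p^2 + q^2) splits into three distinct lines over C (the quadratic factor has nonzero discriminant), so D_4.

Type D_{4}, Milnor number mu = 4.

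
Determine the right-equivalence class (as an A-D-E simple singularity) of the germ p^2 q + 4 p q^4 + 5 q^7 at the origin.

The Hessian of f at 0 is [[0, 0], [0, 0]] with rank 0, so corank 2. A Groebner basis of the Jacobian ideal J(f) in C{p,q} is {-2*p^2/3 + p*q^3, p*q/2 + q^4, p^3, p^2*q}; counting standard monomials gives mu = 8. Corank 2; j^3 = p^2*q has shape L^2 M (L != M), so D-series; mu = 8 gives D_8.

D_8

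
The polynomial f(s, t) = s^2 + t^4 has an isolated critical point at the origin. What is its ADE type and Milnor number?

The Hessian of f at 0 has rank 1. Corank 1: A-series; mu = 3 gives A_3.

Type A_3, Milnor number mu = 3.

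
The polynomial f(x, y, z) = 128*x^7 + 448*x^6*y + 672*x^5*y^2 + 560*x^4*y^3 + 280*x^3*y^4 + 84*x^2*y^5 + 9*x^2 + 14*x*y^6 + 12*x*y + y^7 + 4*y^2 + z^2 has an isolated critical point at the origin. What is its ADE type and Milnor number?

The Hessian of f at 0 has rank 2. Corank 1: A-series; mu = 6 gives A_6.

Type A6, Milnor number mu = 6.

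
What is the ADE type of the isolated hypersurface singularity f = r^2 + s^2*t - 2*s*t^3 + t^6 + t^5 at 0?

The Hessian of f at 0 is [[0, 0, 0], [0, 0, 0], [0, 0, 2]] with rank 1, so corank 2. A Groebner basis of the Jacobian ideal J(f) in C{s,t,r} is {s^3, s^2*t + s^2/6 - s*t^2/6, -s*t + t^3, r}; counting standard monomials gives mu = 7. Corank 2; j^3 = s^2*t has shape L^2 M (L != M), so D-series; mu = 7 gives D_7.

D_7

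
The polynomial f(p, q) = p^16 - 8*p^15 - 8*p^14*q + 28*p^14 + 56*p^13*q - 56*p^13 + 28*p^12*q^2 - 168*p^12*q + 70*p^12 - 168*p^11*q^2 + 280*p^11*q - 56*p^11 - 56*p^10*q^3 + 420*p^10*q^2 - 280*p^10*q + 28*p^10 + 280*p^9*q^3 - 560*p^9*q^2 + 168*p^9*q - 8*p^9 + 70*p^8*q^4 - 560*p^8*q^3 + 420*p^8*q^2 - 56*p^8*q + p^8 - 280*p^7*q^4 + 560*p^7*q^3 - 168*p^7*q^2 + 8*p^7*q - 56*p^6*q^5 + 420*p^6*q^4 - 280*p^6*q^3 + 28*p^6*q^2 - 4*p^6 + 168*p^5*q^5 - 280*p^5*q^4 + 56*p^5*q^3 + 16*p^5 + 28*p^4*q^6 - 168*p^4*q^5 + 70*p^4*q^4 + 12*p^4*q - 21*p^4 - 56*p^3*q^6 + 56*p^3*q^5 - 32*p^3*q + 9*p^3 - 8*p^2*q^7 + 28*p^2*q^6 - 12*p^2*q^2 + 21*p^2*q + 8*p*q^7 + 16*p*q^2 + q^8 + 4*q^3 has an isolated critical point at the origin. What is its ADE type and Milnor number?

Type D_9, Milnor number mu = 9.

The Hessian of f at 0 has rank 0. Corank 2; j^3 = (p + q)*(3*p + 2*q)^2 has shape L^2 M (L != M), so D-series; mu = 9 gives D_9.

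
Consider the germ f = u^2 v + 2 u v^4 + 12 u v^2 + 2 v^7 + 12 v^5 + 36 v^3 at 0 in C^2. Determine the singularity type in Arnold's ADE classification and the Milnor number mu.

The Hessian of f at 0 is [[0, 0], [0, 0]] with rank 0, so corank 2. A Groebner basis of the Jacobian ideal J(f) in C{u,v} is {-u^2/6 + u*v^3 - 8*u*v - 42*v^2, u*v + v^4 + 6*v^2, u^3 - 108*u*v^2 - 432*v^3, u^2*v + 12*u*v^2 + 36*v^3}; counting standard monomials gives mu = 8. Corank 2; j^3 = v*(u + 6*v)^2 has shape L^2 M (L != M), so D-series; mu = 8 gives D_8.

Type D_{8}, Milnor number mu = 8.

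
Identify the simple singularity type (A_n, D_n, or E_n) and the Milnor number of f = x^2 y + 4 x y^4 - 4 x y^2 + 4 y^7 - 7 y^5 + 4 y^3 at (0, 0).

Type D_{6}, Milnor number mu = 6.

The Hessian of f at 0 is [[0, 0], [0, 0]] with rank 0, so corank 2. A Groebner basis of the Jacobian ideal J(f) in C{x,y} is {x*y/2 + y^4 - y^2, x*y^2 - 2*y^3, x^2 - 13*x*y/2 + 9*y^2}; counting standard monomials gives mu = 6. Corank 2; j^3 = y*(x - 2*y)^2 has shape L^2 M (L != M), so D-series; mu = 6 gives D_6.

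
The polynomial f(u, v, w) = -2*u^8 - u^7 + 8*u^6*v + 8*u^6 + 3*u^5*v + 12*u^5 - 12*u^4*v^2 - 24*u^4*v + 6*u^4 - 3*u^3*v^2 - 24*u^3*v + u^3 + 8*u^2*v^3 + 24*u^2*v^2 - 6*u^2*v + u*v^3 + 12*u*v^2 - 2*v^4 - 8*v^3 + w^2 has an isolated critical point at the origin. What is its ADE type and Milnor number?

The Hessian of f at 0 has rank 1. Corank 2; j^3 = (u - 2*v)^3 is a perfect cube, so E-series; the 4-jet and mu = 7 give E_7.

Type E_7, Milnor number mu = 7.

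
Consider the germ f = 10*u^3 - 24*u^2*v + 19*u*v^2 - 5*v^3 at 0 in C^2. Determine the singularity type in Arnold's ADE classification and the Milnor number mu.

Type D_4, Milnor number mu = 4.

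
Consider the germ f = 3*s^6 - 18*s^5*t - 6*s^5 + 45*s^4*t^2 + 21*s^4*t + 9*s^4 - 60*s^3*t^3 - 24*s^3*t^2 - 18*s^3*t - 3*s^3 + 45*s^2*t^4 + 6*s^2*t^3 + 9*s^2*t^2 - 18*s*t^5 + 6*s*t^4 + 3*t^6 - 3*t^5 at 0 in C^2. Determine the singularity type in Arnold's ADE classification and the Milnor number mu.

Type E8, Milnor number mu = 8.

The Hessian of f at 0 has rank 0. Corank 2; j^3 = -3*s^3 is a perfect cube, so E-series; the 5-jet and mu = 8 give E_8.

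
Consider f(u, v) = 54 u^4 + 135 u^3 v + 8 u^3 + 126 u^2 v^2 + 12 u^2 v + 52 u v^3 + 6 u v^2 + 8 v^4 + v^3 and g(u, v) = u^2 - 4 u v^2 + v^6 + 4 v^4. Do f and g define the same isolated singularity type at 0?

The Hessian of f at 0 has rank 0. Corank 2; j^3 = (2*u + v)^3 is a perfect cube, so E-series; the 4-jet and mu = 7 give E_7. The Hessian of g at 0 has rank 1. Corank 1: A-series; mu = 5 gives A_5. f is E_7 but g is A_5, hence not right-equivalent.

No.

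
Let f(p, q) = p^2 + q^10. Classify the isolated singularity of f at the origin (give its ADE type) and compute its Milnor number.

Type A_{9}, Milnor number mu = 9.

The Hessian of f at 0 is [[2, 0], [0, 0]] with rank 1, so corank 1. A Groebner basis of the Jacobian ideal J(f) in C{p,q} is {q^9, p}; counting standard monomials gives mu = 9. Corank 1: A-series; mu = 9 gives A_9.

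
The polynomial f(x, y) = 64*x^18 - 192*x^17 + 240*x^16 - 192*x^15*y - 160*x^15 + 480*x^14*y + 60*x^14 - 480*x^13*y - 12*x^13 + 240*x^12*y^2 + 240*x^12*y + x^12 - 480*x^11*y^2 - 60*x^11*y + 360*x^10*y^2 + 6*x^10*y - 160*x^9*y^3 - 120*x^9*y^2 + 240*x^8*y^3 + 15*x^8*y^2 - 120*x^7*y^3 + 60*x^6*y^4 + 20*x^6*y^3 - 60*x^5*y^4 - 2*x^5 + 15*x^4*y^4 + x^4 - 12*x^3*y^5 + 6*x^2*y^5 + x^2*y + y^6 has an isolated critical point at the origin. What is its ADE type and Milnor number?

Type D_7, Milnor number mu = 7.

The Hessian of f at 0 has rank 0. Corank 2; j^3 = x^2*y has shape L^2 M (L != M), so D-series; mu = 7 gives D_7.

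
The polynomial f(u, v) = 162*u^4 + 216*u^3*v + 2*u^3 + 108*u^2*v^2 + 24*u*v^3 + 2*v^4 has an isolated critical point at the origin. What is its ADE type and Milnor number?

Type E6, Milnor number mu = 6.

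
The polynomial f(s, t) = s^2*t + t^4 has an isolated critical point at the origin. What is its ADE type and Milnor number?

Type D_{5}, Milnor number mu = 5.

The Hessian of f at 0 is [[0, 0], [0, 0]] with rank 0, so corank 2. A Groebner basis of the Jacobian ideal J(f) in C{s,t} is {s^3, s^2/4 + t^3, s*t}; counting standard monomials gives mu = 5. Corank 2; j^3 = s^2*t has shape L^2 M (L != M), so D-series; mu = 5 gives D_5.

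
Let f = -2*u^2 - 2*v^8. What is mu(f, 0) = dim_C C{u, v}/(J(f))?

7

The Hessian of f at 0 is [[-4, 0], [0, 0]] with rank 1, so corank 1. A Groebner basis of the Jacobian ideal J(f) in C{u,v} is {v^7, u}; counting standard monomials gives mu = 7. Corank 1: A-series; mu = 7 gives A_7.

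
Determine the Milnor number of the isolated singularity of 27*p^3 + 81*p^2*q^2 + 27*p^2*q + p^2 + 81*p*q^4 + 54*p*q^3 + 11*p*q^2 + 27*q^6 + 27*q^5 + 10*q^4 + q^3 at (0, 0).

2

The Hessian of f at 0 has rank 1. Corank 1: A-series; mu = 2 gives A_2.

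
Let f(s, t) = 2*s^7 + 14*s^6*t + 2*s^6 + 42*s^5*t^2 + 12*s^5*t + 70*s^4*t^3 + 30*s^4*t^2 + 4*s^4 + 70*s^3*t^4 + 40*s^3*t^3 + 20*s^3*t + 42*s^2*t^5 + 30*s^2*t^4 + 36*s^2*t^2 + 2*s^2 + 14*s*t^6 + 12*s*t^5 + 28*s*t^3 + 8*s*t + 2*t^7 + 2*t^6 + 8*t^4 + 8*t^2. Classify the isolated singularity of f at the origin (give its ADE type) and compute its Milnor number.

The Hessian of f at 0 is [[4, 8], [8, 16]] with rank 1, so corank 1. A Groebner basis of the Jacobian ideal J(f) in C{s,t} is {-s*t + t^4 - 2*t^2, s*t^2 + s/3 + 5*t^3/3 + 2*t/3, s^2 + 4*s*t + 4*t^2}; counting standard monomials gives mu = 6. Corank 1: A-series; mu = 6 gives A_6.

Type A_6, Milnor number mu = 6.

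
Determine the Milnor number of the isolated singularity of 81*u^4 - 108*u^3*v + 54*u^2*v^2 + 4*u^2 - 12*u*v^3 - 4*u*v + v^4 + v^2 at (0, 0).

The Hessian of f at 0 is [[8, -4], [-4, 2]] with rank 1, so corank 1. A Groebner basis of the Jacobian ideal J(f) in C{u,v} is {v^3, u - v/2}; counting standard monomials gives mu = 3. Corank 1: A-series; mu = 3 gives A_3.

3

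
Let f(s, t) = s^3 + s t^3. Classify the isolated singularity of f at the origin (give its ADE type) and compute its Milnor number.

Type E_7, Milnor number mu = 7.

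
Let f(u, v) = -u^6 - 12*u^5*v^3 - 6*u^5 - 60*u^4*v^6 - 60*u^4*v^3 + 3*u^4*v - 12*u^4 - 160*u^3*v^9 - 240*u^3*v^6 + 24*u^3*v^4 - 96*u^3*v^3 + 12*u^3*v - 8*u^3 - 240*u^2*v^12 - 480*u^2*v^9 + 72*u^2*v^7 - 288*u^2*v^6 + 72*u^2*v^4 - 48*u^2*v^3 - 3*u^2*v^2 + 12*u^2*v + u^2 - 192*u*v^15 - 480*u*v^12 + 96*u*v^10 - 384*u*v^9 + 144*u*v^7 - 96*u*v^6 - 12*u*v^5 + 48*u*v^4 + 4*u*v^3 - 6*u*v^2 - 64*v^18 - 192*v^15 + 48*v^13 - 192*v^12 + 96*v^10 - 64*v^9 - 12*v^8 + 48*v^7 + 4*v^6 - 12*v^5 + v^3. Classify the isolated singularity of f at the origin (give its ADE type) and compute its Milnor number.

Type A_2, Milnor number mu = 2.

The Hessian of f at 0 has rank 1. Corank 1: A-series; mu = 2 gives A_2.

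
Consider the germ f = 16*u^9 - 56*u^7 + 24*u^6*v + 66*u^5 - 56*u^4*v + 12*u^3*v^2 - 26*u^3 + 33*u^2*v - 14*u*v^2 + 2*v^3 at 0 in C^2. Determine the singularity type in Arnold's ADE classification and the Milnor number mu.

The Hessian of f at 0 is [[0, 0], [0, 0]] with rank 0, so corank 2. A Groebner basis of the Jacobian ideal J(f) in C{u,v} is {v^3, u^2 - 2*v^2/3, u*v - v^2}; counting standard monomials gives mu = 4. Corank 2; j^3 = -(2*u - v)*(13*u^2 - 10*u*v + 2*v^2) splits into three distinct lines over C (the quadratic factor has nonzero discriminant), so D_4.

Type D4, Milnor number mu = 4.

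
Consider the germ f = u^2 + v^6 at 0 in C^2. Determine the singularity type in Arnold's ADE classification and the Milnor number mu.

Type A_{5}, Milnor number mu = 5.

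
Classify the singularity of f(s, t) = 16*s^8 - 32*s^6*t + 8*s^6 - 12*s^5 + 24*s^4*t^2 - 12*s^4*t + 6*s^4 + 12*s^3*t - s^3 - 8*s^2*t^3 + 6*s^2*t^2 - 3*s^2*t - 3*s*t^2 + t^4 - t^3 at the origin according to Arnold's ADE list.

E_{6}

The Hessian of f at 0 is [[0, 0], [0, 0]] with rank 0, so corank 2. A Groebner basis of the Jacobian ideal J(f) in C{s,t} is {s^3 - 3*s^2/4 - 3*s*t/2 - 3*t^2/4, s^2*t + s^2/2 + s*t + t^2/2, -s^2/4 + s*t^2 - s*t/2 - t^2/4, t^3}; counting standard monomials gives mu = 6. Corank 2; j^3 = -(s + t)^3 is a perfect cube, so E-series; the 4-jet and mu = 6 give E_6.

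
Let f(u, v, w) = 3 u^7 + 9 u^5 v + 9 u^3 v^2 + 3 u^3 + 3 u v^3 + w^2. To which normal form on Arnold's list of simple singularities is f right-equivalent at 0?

E_7

The Hessian of f at 0 is [[0, 0, 0], [0, 0, 0], [0, 0, 2]] with rank 1, so corank 2. A Groebner basis of the Jacobian ideal J(f) in C{u,v,w} is {u^3, u*v^2, 3*u^2 + v^3, w}; counting standard monomials gives mu = 7. Corank 2; j^3 = 3*u^3 is a perfect cube, so E-series; the 4-jet and mu = 7 give E_7.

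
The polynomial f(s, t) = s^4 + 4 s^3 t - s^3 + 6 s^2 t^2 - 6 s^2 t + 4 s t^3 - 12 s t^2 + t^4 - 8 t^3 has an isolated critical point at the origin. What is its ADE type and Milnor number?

Type E_{6}, Milnor number mu = 6.

The Hessian of f at 0 is [[0, 0], [0, 0]] with rank 0, so corank 2. A Groebner basis of the Jacobian ideal J(f) in C{s,t} is {t^4, s*t^2 + 5*t^3/3, s^2 + 4*s*t + 4*t^2}; counting standard monomials gives mu = 6. Corank 2; j^3 = -(s + 2*t)^3 is a perfect cube, so E-series; the 4-jet and mu = 6 give E_6.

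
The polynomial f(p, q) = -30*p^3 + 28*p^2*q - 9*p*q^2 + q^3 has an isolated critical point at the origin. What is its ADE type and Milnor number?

Type D_{4}, Milnor number mu = 4.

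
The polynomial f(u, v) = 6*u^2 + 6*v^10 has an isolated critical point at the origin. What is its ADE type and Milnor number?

The Hessian of f at 0 is [[12, 0], [0, 0]] with rank 1, so corank 1. A Groebner basis of the Jacobian ideal J(f) in C{u,v} is {v^9, u}; counting standard monomials gives mu = 9. Corank 1: A-series; mu = 9 gives A_9.

Type A_{9}, Milnor number mu = 9.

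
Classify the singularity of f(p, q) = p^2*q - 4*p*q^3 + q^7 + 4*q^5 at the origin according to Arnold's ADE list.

D_{8}

The Hessian of f at 0 has rank 0. Corank 2; j^3 = p^2*q has shape L^2 M (L != M), so D-series; mu = 8 gives D_8.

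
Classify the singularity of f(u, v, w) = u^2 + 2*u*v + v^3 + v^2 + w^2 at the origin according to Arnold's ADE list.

The Hessian of f at 0 has rank 2. Corank 1: A-series; mu = 2 gives A_2.

A2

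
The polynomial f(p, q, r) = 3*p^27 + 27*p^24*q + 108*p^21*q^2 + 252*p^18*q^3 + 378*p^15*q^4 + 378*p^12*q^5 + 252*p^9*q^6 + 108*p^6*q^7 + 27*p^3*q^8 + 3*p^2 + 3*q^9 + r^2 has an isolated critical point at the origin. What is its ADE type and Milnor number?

Type A_8, Milnor number mu = 8.

The Hessian of f at 0 is [[6, 0, 0], [0, 0, 0], [0, 0, 2]] with rank 2, so corank 1. A Groebner basis of the Jacobian ideal J(f) in C{p,q,r} is {q^8, p, r}; counting standard monomials gives mu = 8. Corank 1: A-series; mu = 8 gives A_8.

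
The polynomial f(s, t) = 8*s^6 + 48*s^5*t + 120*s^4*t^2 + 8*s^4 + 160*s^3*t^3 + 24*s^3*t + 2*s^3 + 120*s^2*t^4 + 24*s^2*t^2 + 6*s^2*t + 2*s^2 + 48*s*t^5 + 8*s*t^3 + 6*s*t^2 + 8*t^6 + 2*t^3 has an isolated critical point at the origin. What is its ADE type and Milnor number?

The Hessian of f at 0 has rank 1. Corank 1: A-series; mu = 2 gives A_2.

Type A_{2}, Milnor number mu = 2.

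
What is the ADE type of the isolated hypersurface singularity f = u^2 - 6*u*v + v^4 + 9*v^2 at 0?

The Hessian of f at 0 is [[2, -6], [-6, 18]] with rank 1, so corank 1. A Groebner basis of the Jacobian ideal J(f) in C{u,v} is {v^3, u - 3*v}; counting standard monomials gives mu = 3. Corank 1: A-series; mu = 3 gives A_3.

A3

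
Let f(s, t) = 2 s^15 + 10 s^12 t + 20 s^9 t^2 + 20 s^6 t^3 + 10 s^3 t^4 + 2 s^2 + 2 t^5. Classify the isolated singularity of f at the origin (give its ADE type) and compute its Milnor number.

Type A4, Milnor number mu = 4.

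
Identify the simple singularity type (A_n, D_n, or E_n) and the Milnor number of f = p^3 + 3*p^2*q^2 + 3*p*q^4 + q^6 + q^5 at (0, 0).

The Hessian of f at 0 has rank 0. Corank 2; j^3 = p^3 is a perfect cube, so E-series; the 5-jet and mu = 8 give E_8.

Type E_{8}, Milnor number mu = 8.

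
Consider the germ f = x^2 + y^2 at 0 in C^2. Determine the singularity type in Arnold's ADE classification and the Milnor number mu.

Type A_1, Milnor number mu = 1.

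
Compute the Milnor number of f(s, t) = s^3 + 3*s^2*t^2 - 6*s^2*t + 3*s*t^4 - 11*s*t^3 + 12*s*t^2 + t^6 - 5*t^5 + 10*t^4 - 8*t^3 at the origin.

7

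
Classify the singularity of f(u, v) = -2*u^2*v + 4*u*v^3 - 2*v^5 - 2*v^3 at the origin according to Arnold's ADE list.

The Hessian of f at 0 has rank 0. Corank 2; j^3 = -2*v*(u^2 + v^2) splits into three distinct lines over C (the quadratic factor has nonzero discriminant), so D_4.

D_{4}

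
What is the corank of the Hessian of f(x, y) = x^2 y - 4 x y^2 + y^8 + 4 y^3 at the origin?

2

The Hessian at 0 is [[0, 0], [0, 0]] of rank 0; hence corank 2.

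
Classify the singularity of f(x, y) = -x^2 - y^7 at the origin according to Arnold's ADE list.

The Hessian of f at 0 is [[-2, 0], [0, 0]] with rank 1, so corank 1. A Groebner basis of the Jacobian ideal J(f) in C{x,y} is {y^6, x}; counting standard monomials gives mu = 6. Corank 1: A-series; mu = 6 gives A_6.

A6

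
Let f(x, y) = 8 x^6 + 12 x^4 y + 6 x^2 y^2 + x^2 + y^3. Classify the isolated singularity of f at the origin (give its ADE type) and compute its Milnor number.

The Hessian of f at 0 is [[2, 0], [0, 0]] with rank 1, so corank 1. A Groebner basis of the Jacobian ideal J(f) in C{x,y} is {y^2, x}; counting standard monomials gives mu = 2. Corank 1: A-series; mu = 2 gives A_2.

Type A_{2}, Milnor number mu = 2.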